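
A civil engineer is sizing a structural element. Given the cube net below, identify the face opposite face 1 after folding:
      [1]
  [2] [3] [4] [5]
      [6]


Net: cross layout. Take square 3 as the base (bottom).
Fold the four squares in the horizontal row up around 3: 2 -> left, 4 -> right, 5 wraps to the top.
Fold 1 and 6 up from 3: 1 -> back, 6 -> front.
Opposite pairs are therefore: (1, 6), (2, 4), (3, 5).
Face 1 is opposite face 6.
face 6


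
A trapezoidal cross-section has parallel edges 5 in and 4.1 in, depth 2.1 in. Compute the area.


Shape: trapezoid
Parallel sides a = 5 in, b = 4.1 in; Height h = 2.1 in
Formula: A = (a + b) * h / 2
a + b = 5 + 4.1 = 9.1
A = 9.1 * 2.1 / 2
A = 19.11 / 2
A = 9.555
9.555 in^2


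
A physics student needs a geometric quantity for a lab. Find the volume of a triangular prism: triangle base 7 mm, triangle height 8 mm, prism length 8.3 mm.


Shape: triangular prism
Triangle base = 7 mm, triangle height = 8 mm, prism length L = 8.3 mm
Formula: V = (1/2 * b * h_tri) * L
Cross-section area = 0.5 * 7 * 8 = 28
V = 28 * 8.3
V = 232.4
232.4 mm^3


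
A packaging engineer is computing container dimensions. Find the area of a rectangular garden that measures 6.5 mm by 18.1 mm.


Shape: rectangle
Length l = 6.5 mm, Width w = 18.1 mm
Formula: A = l * w
A = 6.5 * 18.1
A = 117.65
117.65 mm^2


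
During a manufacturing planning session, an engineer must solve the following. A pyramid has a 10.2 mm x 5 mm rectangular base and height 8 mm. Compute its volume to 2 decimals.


Shape: rectangular pyramid
Base: 10.2 mm x 5 mm, Height h = 8 mm
Formula: V = (1/3) * base_area * h
base_area = 10.2 * 5 = 51
base_area * h = 51 * 8 = 408
V = 408 / 3
V = 136
136 mm^3


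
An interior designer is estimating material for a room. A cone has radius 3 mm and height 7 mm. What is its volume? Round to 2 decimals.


Shape: cone
Radius r = 3 mm, Height h = 7 mm
Formula: V = (1/3) * pi * r^2 * h
r^2 = 9
pi * r^2 * h = pi * 9 * 7 = 63 * pi
V = 63 * pi / 3
V = 65.97
65.97 mm^3


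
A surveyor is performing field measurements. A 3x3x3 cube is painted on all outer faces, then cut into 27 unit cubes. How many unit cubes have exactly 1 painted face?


Large cube: 3 x 3 x 3, cut into unit cubes.
n = 3, so n - 2 = 1
Cubes with 1 painted face lie in the interior of each face.
A cube has 6 faces; each contributes (n - 2)^2 = 1 such cubes.
Count = 6 * 1 = 6
6 unit cubes


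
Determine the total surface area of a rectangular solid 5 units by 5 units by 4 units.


Shape: rectangular prism
l = 5 units, w = 5 units, h = 4 units
Formula: SA = 2(lw + lh + wh)
lw = 25, lh = 20, wh = 20
lw + lh + wh = 65
SA = 2 * 65
SA = 130
130 units^2


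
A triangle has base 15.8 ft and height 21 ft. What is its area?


Shape: triangle
Base b = 15.8 ft, Height h = 21 ft
Formula: A = (1/2) * b * h
A = 0.5 * 15.8 * 21
A = 0.5 * 331.8
A = 165.9
165.9 ft^2


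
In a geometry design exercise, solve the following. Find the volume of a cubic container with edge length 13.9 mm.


Shape: cube
Side s = 13.9 mm
Formula: V = s^3
V = 13.9 * 13.9 * 13.9
V = 193.21 * 13.9
V = 2685.619
2685.619 mm^3


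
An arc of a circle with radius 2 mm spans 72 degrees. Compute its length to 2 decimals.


Shape: circular arc
Radius r = 2 mm, Angle = 72 degrees
Formula: L = (angle/360) * 2 * pi * r
2 * pi * r = 4 * pi
L = (72/360) * 4 * pi
L = 0.8 * pi
L = 2.51
2.51 mm


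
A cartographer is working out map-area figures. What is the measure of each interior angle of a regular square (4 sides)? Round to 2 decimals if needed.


Shape: regular square (4 sides)
Formula: interior angle = (n - 2) * 180 / n
(n - 2) = 2
(n - 2) * 180 = 360
angle = 360 / 4
angle = 90
90 degrees


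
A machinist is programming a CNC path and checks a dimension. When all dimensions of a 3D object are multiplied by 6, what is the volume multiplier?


Linear scale factor k = 6
Rule: under a linear scaling by k, volumes scale by k^3.
k^3 = 6 * 6 * 6
k^3 = 36 * 6
k^3 = 216
Volume scales by a factor of 216.
216 (dimensionless)


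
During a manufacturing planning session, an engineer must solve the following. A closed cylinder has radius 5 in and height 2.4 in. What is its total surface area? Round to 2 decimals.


Shape: closed cylinder
Radius r = 5 in, Height h = 2.4 in
Formula: SA = 2*pi*r^2 + 2*pi*r*h = 2*pi*r*(r + h)
r + h = 7.4
2 * r * (r + h) = 2 * 5 * 7.4 = 74
SA = 74 * pi
SA = 232.48
232.48 in^2


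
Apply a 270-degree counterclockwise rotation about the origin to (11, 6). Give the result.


Transformation: rotation about the origin
Original point: (11, 6)
Rule for 270 deg counterclockwise: (x, y) -> (y, -x)
Apply: (11, 6) -> (6, -11)
(6, -11)


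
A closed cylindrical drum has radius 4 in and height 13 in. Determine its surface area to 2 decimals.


Shape: closed cylinder
Radius r = 4 in, Height h = 13 in
Formula: SA = 2*pi*r^2 + 2*pi*r*h = 2*pi*r*(r + h)
r + h = 17
2 * r * (r + h) = 2 * 4 * 17 = 136
SA = 136 * pi
SA = 427.26
427.26 in^2


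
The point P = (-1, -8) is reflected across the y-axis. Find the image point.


Transformation: reflection
Original point: (-1, -8)
Rule for reflection over the y-axis: (x, y) -> (-x, y)
Apply: (-1, -8) -> (1, -8)
(1, -8)


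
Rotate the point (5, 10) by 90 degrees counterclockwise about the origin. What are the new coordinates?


Transformation: rotation about the origin
Original point: (5, 10)
Rule for 90 deg counterclockwise: (x, y) -> (-y, x)
Apply: (5, 10) -> (-10, 5)
(-10, 5)


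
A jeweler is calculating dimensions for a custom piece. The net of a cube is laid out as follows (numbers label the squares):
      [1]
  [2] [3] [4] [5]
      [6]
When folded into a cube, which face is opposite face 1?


Net: cross layout. Take square 3 as the base (bottom).
Fold the four squares in the horizontal row up around 3: 2 -> left, 4 -> right, 5 wraps to the top.
Fold 1 and 6 up from 3: 1 -> back, 6 -> front.
Opposite pairs are therefore: (1, 6), (2, 4), (3, 5).
Face 1 is opposite face 6.
face 6


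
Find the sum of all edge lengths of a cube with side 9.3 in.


Shape: cube
Side s = 9.3 in
A cube has 12 edges, all equal.
Formula: total edge length = 12 * s
Total = 12 * 9.3
Total = 111.6
111.6 in


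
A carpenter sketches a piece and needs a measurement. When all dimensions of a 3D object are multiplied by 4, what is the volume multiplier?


Linear scale factor k = 4
Rule: under a linear scaling by k, volumes scale by k^3.
k^3 = 4 * 4 * 4
k^3 = 16 * 4
k^3 = 64
Volume scales by a factor of 64.
64 (dimensionless)


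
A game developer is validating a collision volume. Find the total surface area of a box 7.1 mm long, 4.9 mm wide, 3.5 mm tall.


Shape: rectangular prism
l = 7.1 mm, w = 4.9 mm, h = 3.5 mm
Formula: SA = 2(lw + lh + wh)
lw = 34.79, lh = 24.85, wh = 17.15
lw + lh + wh = 76.79
SA = 2 * 76.79
SA = 153.58
153.58 mm^2


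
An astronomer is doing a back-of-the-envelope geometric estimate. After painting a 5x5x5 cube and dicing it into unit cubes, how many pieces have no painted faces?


Large cube: 5 x 5 x 5, cut into unit cubes.
n = 5, so n - 2 = 3
Unpainted cubes form the interior (n - 2)^3 block.
(n - 2)^3 = 3^3 = 27
27 unit cubes


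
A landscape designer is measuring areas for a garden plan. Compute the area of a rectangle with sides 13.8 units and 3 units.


Shape: rectangle
Length l = 13.8 units, Width w = 3 units
Formula: A = l * w
A = 13.8 * 3
A = 41.4
41.4 units^2


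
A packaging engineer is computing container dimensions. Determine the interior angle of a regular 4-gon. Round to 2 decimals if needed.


Shape: regular square (4 sides)
Formula: interior angle = (n - 2) * 180 / n
(n - 2) = 2
(n - 2) * 180 = 360
angle = 360 / 4
angle = 90
90 degrees


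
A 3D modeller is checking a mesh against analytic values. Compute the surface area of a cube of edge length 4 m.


Shape: cube
Side s = 4 m
A cube has 6 square faces.
Formula: SA = 6 * s^2
s^2 = 16
SA = 6 * 16
SA = 96
96 m^2


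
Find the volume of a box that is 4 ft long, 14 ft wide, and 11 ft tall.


Shape: rectangular prism
l = 4 ft, w = 14 ft, h = 11 ft
Formula: V = l * w * h
V = 4 * 14 * 11
V = 56 * 11
V = 616
616 ft^3


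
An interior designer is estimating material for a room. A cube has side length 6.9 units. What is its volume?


Shape: cube
Side s = 6.9 units
Formula: V = s^3
V = 6.9 * 6.9 * 6.9
V = 47.61 * 6.9
V = 328.509
328.509 units^3


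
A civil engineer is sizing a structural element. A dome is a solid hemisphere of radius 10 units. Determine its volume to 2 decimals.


Shape: hemisphere (half of a sphere)
Radius r = 10 units
Formula: V = (1/2) * (4/3) * pi * r^3 = (2/3) * pi * r^3
r^3 = 1000
(2/3) * 1000 = 666.666667
V = 666.666667 * pi
V = 2094.4
2094.4 units^3


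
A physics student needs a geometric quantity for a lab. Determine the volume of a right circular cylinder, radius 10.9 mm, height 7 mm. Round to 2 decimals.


Shape: cylinder
Radius r = 10.9 mm, Height h = 7 mm
Formula: V = pi * r^2 * h
r^2 = 118.81
V = pi * 118.81 * 7
V = 831.67 * pi
V = 2612.77
2612.77 mm^3


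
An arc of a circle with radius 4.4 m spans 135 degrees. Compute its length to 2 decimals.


Shape: circular arc
Radius r = 4.4 m, Angle = 135 degrees
Formula: L = (angle/360) * 2 * pi * r
2 * pi * r = 8.8 * pi
L = (135/360) * 8.8 * pi
L = 3.3 * pi
L = 10.37
10.37 m


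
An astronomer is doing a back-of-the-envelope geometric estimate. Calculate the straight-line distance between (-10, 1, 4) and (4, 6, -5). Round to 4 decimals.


3D distance between two points
P1 = (-10, 1, 4), P2 = (4, 6, -5)
Formula: d = sqrt((x2-x1)^2 + (y2-y1)^2 + (z2-z1)^2)
dx = 4 - -10 = 14
dy = 6 - 1 = 5
dz = -5 - 4 = -9
dx^2 + dy^2 + dz^2 = 196 + 25 + 81 = 302
d = sqrt(302)
d = 17.3781
17.3781 units


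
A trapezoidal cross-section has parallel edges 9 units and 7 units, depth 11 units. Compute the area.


Shape: trapezoid
Parallel sides a = 9 units, b = 7 units; Height h = 11 units
Formula: A = (a + b) * h / 2
a + b = 9 + 7 = 16
A = 16 * 11 / 2
A = 176 / 2
A = 88
88 units^2


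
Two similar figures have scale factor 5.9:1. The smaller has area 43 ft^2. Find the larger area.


Linear scale factor k = 5.9
Original area = 43 ft^2
Rule: under a linear scaling by k, areas scale by k^2.
k^2 = 5.9^2 = 34.81
New area = 43 * 34.81
New area = 1496.83
1496.83 ft^2


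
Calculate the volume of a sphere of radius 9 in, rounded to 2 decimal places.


Shape: sphere
Radius r = 9 in
Formula: V = (4/3) * pi * r^3
r^3 = 729
(4/3) * 729 = 972
V = 972 * pi
V = 3053.63
3053.63 in^3


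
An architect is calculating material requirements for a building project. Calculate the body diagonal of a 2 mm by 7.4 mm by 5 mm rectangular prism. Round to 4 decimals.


Shape: rectangular box (space diagonal)
l = 2 mm, w = 7.4 mm, h = 5 mm
Visualize: the diagonal of the base, then a right triangle with that diagonal and the height.
Formula: d = sqrt(l^2 + w^2 + h^2)
l^2 + w^2 + h^2 = 4 + 54.76 + 25 = 83.76
d = sqrt(83.76)
d = 9.152
9.152 mm


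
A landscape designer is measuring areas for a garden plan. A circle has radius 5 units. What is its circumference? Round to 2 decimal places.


Shape: circle
Radius r = 5 units
Formula: C = 2 * pi * r
C = 2 * pi * 5
C = 10 * pi
C = 31.42
31.42 units


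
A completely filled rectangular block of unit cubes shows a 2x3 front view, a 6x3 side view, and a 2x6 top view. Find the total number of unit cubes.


Orthographic views of a solid rectangular block:
Front view 2 x 3 -> length = 2, height = 3
Side view 6 x 3 -> width = 6, height = 3 (consistent)
Top view 2 x 6 -> confirms length = 2, width = 6
The block is 2 x 6 x 3.
Total unit cubes = 2 * 6 * 3 = 36
36 unit cubes


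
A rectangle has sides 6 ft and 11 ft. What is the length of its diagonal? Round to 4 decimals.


Shape: rectangle (diagonal via Pythagoras)
Sides: 6 ft and 11 ft
Formula: d = sqrt(l^2 + w^2)
l^2 = 36, w^2 = 121
l^2 + w^2 = 157
d = sqrt(157)
d = 12.53
12.53 ft


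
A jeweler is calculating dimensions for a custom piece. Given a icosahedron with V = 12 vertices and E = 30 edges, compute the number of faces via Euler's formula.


Polyhedron: icosahedron
Euler's formula for convex polyhedra: V - E + F = 2
Given: V = 12 vertices and E = 30 edges
Solve for F:
F = 2 + E - V = 2 + 30 - 12 = 20
20 faces


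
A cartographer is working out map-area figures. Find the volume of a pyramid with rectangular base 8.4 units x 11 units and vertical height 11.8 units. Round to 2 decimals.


Shape: rectangular pyramid
Base: 8.4 units x 11 units, Height h = 11.8 units
Formula: V = (1/3) * base_area * h
base_area = 8.4 * 11 = 92.4
base_area * h = 92.4 * 11.8 = 1090.32
V = 1090.32 / 3
V = 363.44
363.44 units^3


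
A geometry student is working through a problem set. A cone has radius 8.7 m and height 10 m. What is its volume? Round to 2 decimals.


Shape: cone
Radius r = 8.7 m, Height h = 10 m
Formula: V = (1/3) * pi * r^2 * h
r^2 = 75.69
pi * r^2 * h = pi * 75.69 * 10 = 756.9 * pi
V = 756.9 * pi / 3
V = 792.62
792.62 m^3


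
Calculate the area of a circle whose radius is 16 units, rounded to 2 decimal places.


Shape: circle
Radius r = 16 units
Formula: A = pi * r^2
r^2 = 16^2 = 256
A = pi * 256
A = 804.25
804.25 units^2


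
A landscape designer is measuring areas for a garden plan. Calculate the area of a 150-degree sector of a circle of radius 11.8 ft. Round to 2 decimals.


Shape: circular sector
Radius r = 11.8 ft, Angle = 150 degrees
Formula: A = (angle/360) * pi * r^2
r^2 = 139.24
Fraction of circle = 150/360
A = (150/360) * pi * 139.24
A = 58.016667 * pi
A = 182.26
182.26 ft^2


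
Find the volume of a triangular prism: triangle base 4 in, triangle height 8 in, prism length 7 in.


Shape: triangular prism
Triangle base = 4 in, triangle height = 8 in, prism length L = 7 in
Formula: V = (1/2 * b * h_tri) * L
Cross-section area = 0.5 * 4 * 8 = 16
V = 16 * 7
V = 112
112 in^3


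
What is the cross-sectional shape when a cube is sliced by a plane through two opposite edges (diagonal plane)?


Solid: cube
Cutting plane: through two opposite edges (diagonal plane)
Visualize the intersection of the plane with the solid's surface.
The boundary of the cut region is a rectangle.
rectangle


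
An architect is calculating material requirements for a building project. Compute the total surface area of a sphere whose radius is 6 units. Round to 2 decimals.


Shape: sphere
Radius r = 6 units
Formula: SA = 4 * pi * r^2
r^2 = 36
SA = 4 * pi * 36
SA = 144 * pi
SA = 452.39
452.39 units^2


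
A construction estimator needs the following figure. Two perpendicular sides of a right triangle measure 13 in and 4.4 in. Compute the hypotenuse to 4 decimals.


Shape: right triangle
Legs a = 13 in, b = 4.4 in
Formula: c = sqrt(a^2 + b^2)
a^2 = 169, b^2 = 19.36
a^2 + b^2 = 188.36
c = sqrt(188.36)
c = 13.7244
13.7244 in


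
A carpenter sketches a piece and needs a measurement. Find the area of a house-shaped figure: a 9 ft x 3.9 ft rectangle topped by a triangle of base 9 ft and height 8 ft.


Composite shape: rectangle + triangle
Rectangle area = 9 * 3.9 = 35.1
Triangle area = 0.5 * 9 * 8 = 36
Total = 35.1 + 36
Total = 71.1
71.1 ft^2


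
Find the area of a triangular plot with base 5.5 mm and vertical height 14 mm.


Shape: triangle
Base b = 5.5 mm, Height h = 14 mm
Formula: A = (1/2) * b * h
A = 0.5 * 5.5 * 14
A = 0.5 * 77
A = 38.5
38.5 mm^2


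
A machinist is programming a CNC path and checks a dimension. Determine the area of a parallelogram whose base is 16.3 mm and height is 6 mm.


Shape: parallelogram
Base b = 16.3 mm, Height h = 6 mm
Formula: A = b * h
A = 16.3 * 6
A = 97.8
97.8 mm^2


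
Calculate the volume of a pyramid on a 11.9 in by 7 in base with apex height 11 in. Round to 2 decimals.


Shape: rectangular pyramid
Base: 11.9 in x 7 in, Height h = 11 in
Formula: V = (1/3) * base_area * h
base_area = 11.9 * 7 = 83.3
base_area * h = 83.3 * 11 = 916.3
V = 916.3 / 3
V = 305.43
305.43 in^3


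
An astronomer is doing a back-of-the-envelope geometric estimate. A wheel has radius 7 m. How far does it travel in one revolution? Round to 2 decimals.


Shape: circle
Radius r = 7 m
Formula: C = 2 * pi * r
C = 2 * pi * 7
C = 14 * pi
C = 43.98
43.98 m


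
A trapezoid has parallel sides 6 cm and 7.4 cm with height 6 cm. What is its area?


Shape: trapezoid
Parallel sides a = 6 cm, b = 7.4 cm; Height h = 6 cm
Formula: A = (a + b) * h / 2
a + b = 6 + 7.4 = 13.4
A = 13.4 * 6 / 2
A = 80.4 / 2
A = 40.2
40.2 cm^2


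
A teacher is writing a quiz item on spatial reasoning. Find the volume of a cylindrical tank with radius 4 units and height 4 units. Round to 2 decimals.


Shape: cylinder
Radius r = 4 units, Height h = 4 units
Formula: V = pi * r^2 * h
r^2 = 16
V = pi * 16 * 4
V = 64 * pi
V = 201.06
201.06 units^3


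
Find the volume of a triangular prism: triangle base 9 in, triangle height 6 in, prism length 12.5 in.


Shape: triangular prism
Triangle base = 9 in, triangle height = 6 in, prism length L = 12.5 in
Formula: V = (1/2 * b * h_tri) * L
Cross-section area = 0.5 * 9 * 6 = 27
V = 27 * 12.5
V = 337.5
337.5 in^3


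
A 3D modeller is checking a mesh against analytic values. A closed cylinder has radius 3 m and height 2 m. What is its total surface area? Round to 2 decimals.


Shape: closed cylinder
Radius r = 3 m, Height h = 2 m
Formula: SA = 2*pi*r^2 + 2*pi*r*h = 2*pi*r*(r + h)
r + h = 5
2 * r * (r + h) = 2 * 3 * 5 = 30
SA = 30 * pi
SA = 94.25
94.25 m^2


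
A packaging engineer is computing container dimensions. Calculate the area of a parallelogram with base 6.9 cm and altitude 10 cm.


Shape: parallelogram
Base b = 6.9 cm, Height h = 10 cm
Formula: A = b * h
A = 6.9 * 10
A = 69
69 cm^2


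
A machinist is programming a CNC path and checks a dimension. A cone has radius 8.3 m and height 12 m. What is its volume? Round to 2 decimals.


Shape: cone
Radius r = 8.3 m, Height h = 12 m
Formula: V = (1/3) * pi * r^2 * h
r^2 = 68.89
pi * r^2 * h = pi * 68.89 * 12 = 826.68 * pi
V = 826.68 * pi / 3
V = 865.7
865.7 m^3


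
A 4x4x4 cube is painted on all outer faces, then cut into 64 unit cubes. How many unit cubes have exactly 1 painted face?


Large cube: 4 x 4 x 4, cut into unit cubes.
n = 4, so n - 2 = 2
Cubes with 1 painted face lie in the interior of each face.
A cube has 6 faces; each contributes (n - 2)^2 = 4 such cubes.
Count = 6 * 4 = 24
24 unit cubes


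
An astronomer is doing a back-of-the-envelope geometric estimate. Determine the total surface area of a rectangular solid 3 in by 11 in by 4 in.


Shape: rectangular prism
l = 3 in, w = 11 in, h = 4 in
Formula: SA = 2(lw + lh + wh)
lw = 33, lh = 12, wh = 44
lw + lh + wh = 89
SA = 2 * 89
SA = 178
178 in^2


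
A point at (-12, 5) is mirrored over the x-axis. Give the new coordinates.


Transformation: reflection
Original point: (-12, 5)
Rule for reflection over the x-axis: (x, y) -> (x, -y)
Apply: (-12, 5) -> (-12, -5)
(-12, -5)


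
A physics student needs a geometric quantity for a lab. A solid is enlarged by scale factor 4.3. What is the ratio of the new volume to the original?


Linear scale factor k = 4.3
Rule: under a linear scaling by k, volumes scale by k^3.
k^3 = 4.3 * 4.3 * 4.3
k^3 = 18.49 * 4.3
k^3 = 79.507
Volume scales by a factor of 79.507.
79.507 (dimensionless)


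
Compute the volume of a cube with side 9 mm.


Shape: cube
Side s = 9 mm
Formula: V = s^3
V = 9 * 9 * 9
V = 81 * 9
V = 729
729 mm^3


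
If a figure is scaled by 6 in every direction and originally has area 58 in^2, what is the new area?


Linear scale factor k = 6
Original area = 58 in^2
Rule: under a linear scaling by k, areas scale by k^2.
k^2 = 6^2 = 36
New area = 58 * 36
New area = 2088
2088 in^2


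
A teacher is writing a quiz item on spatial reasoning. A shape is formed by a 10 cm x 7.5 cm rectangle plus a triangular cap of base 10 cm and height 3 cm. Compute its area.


Composite shape: rectangle + triangle
Rectangle area = 10 * 7.5 = 75
Triangle area = 0.5 * 10 * 3 = 15
Total = 75 + 15
Total = 90
90 cm^2


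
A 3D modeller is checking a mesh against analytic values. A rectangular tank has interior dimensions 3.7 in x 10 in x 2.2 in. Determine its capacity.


Shape: rectangular prism
l = 3.7 in, w = 10 in, h = 2.2 in
Formula: V = l * w * h
V = 3.7 * 10 * 2.2
V = 37 * 2.2
V = 81.4
81.4 in^3


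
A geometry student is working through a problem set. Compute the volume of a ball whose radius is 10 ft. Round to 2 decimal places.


Shape: sphere
Radius r = 10 ft
Formula: V = (4/3) * pi * r^3
r^3 = 1000
(4/3) * 1000 = 1333.333333
V = 1333.333333 * pi
V = 4188.79
4188.79 ft^3


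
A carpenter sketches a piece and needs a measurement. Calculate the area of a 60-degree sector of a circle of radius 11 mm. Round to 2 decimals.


Shape: circular sector
Radius r = 11 mm, Angle = 60 degrees
Formula: A = (angle/360) * pi * r^2
r^2 = 121
Fraction of circle = 60/360
A = (60/360) * pi * 121
A = 20.166667 * pi
A = 63.36
63.36 mm^2


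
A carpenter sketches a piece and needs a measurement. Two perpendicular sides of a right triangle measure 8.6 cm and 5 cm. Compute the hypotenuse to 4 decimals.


Shape: right triangle
Legs a = 8.6 cm, b = 5 cm
Formula: c = sqrt(a^2 + b^2)
a^2 = 73.96, b^2 = 25
a^2 + b^2 = 98.96
c = sqrt(98.96)
c = 9.9479
9.9479 cm


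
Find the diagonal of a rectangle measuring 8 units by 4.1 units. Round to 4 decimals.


Shape: rectangle (diagonal via Pythagoras)
Sides: 8 units and 4.1 units
Formula: d = sqrt(l^2 + w^2)
l^2 = 64, w^2 = 16.81
l^2 + w^2 = 80.81
d = sqrt(80.81)
d = 8.9894
8.9894 units


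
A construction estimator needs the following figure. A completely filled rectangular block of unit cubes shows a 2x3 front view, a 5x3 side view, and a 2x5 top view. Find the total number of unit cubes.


Orthographic views of a solid rectangular block:
Front view 2 x 3 -> length = 2, height = 3
Side view 5 x 3 -> width = 5, height = 3 (consistent)
Top view 2 x 5 -> confirms length = 2, width = 5
The block is 2 x 5 x 3.
Total unit cubes = 2 * 5 * 3 = 30
30 unit cubes


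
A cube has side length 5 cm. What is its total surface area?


Shape: cube
Side s = 5 cm
A cube has 6 square faces.
Formula: SA = 6 * s^2
s^2 = 25
SA = 6 * 25
SA = 150
150 cm^2


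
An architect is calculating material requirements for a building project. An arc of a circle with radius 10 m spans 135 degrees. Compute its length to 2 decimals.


Shape: circular arc
Radius r = 10 m, Angle = 135 degrees
Formula: L = (angle/360) * 2 * pi * r
2 * pi * r = 20 * pi
L = (135/360) * 20 * pi
L = 7.5 * pi
L = 23.56
23.56 m


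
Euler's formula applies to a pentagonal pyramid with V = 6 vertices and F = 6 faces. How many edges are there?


Polyhedron: pentagonal pyramid
Euler's formula for convex polyhedra: V - E + F = 2
Given: V = 6 vertices and F = 6 faces
Solve for E:
E = V + F - 2 = 6 + 6 - 2 = 10
10 edges


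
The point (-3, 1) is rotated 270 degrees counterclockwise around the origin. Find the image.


Transformation: rotation about the origin
Original point: (-3, 1)
Rule for 270 deg counterclockwise: (x, y) -> (y, -x)
Apply: (-3, 1) -> (1, 3)
(1, 3)


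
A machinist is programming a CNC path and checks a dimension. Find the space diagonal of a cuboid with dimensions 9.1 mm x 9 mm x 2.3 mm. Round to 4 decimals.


Shape: rectangular box (space diagonal)
l = 9.1 mm, w = 9 mm, h = 2.3 mm
Visualize: the diagonal of the base, then a right triangle with that diagonal and the height.
Formula: d = sqrt(l^2 + w^2 + h^2)
l^2 + w^2 + h^2 = 82.81 + 81 + 5.29 = 169.1
d = sqrt(169.1)
d = 13.0038
13.0038 mm


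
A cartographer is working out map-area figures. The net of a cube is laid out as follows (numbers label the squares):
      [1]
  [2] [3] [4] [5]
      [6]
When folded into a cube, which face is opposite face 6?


Net: cross layout. Take square 3 as the base (bottom).
Fold the four squares in the horizontal row up around 3: 2 -> left, 4 -> right, 5 wraps to the top.
Fold 1 and 6 up from 3: 1 -> back, 6 -> front.
Opposite pairs are therefore: (1, 6), (2, 4), (3, 5).
Face 6 is opposite face 1.
face 1


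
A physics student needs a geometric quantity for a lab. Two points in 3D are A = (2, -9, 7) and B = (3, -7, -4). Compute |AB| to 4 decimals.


3D distance between two points
P1 = (2, -9, 7), P2 = (3, -7, -4)
Formula: d = sqrt((x2-x1)^2 + (y2-y1)^2 + (z2-z1)^2)
dx = 3 - 2 = 1
dy = -7 - -9 = 2
dz = -4 - 7 = -11
dx^2 + dy^2 + dz^2 = 1 + 4 + 121 = 126
d = sqrt(126)
d = 11.225
11.225 units


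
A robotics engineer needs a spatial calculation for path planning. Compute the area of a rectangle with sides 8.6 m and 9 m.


Shape: rectangle
Length l = 8.6 m, Width w = 9 m
Formula: A = l * w
A = 8.6 * 9
A = 77.4
77.4 m^2


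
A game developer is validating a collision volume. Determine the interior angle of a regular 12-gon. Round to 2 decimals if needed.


Shape: regular dodecagon (12 sides)
Formula: interior angle = (n - 2) * 180 / n
(n - 2) = 10
(n - 2) * 180 = 1800
angle = 1800 / 12
angle = 150
150 degrees


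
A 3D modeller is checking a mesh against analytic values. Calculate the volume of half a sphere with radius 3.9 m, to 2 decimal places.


Shape: hemisphere (half of a sphere)
Radius r = 3.9 m
Formula: V = (1/2) * (4/3) * pi * r^3 = (2/3) * pi * r^3
r^3 = 59.319
(2/3) * 59.319 = 39.546
V = 39.546 * pi
V = 124.24
124.24 m^3


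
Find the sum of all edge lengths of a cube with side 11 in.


Shape: cube
Side s = 11 in
A cube has 12 edges, all equal.
Formula: total edge length = 12 * s
Total = 12 * 11
Total = 132
132 in


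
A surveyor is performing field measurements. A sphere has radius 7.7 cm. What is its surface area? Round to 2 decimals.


Shape: sphere
Radius r = 7.7 cm
Formula: SA = 4 * pi * r^2
r^2 = 59.29
SA = 4 * pi * 59.29
SA = 237.16 * pi
SA = 745.06
745.06 cm^2


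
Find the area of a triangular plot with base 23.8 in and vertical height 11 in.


Shape: triangle
Base b = 23.8 in, Height h = 11 in
Formula: A = (1/2) * b * h
A = 0.5 * 23.8 * 11
A = 0.5 * 261.8
A = 130.9
130.9 in^2


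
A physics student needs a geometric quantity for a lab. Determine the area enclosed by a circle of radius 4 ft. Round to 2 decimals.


Shape: circle
Radius r = 4 ft
Formula: A = pi * r^2
r^2 = 4^2 = 16
A = pi * 16
A = 50.27
50.27 ft^2


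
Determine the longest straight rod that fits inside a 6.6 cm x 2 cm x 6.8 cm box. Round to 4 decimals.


Shape: rectangular box (space diagonal)
l = 6.6 cm, w = 2 cm, h = 6.8 cm
Visualize: the diagonal of the base, then a right triangle with that diagonal and the height.
Formula: d = sqrt(l^2 + w^2 + h^2)
l^2 + w^2 + h^2 = 43.56 + 4 + 46.24 = 93.8
d = sqrt(93.8)
d = 9.685
9.685 cm


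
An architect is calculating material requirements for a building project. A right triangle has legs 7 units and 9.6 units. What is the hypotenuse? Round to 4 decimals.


Shape: right triangle
Legs a = 7 units, b = 9.6 units
Formula: c = sqrt(a^2 + b^2)
a^2 = 49, b^2 = 92.16
a^2 + b^2 = 141.16
c = sqrt(141.16)
c = 11.8811
11.8811 units


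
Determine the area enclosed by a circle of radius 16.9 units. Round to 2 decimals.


Shape: circle
Radius r = 16.9 units
Formula: A = pi * r^2
r^2 = 16.9^2 = 285.61
A = pi * 285.61
A = 897.27
897.27 units^2


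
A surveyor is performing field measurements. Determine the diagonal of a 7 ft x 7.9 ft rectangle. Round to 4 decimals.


Shape: rectangle (diagonal via Pythagoras)
Sides: 7 ft and 7.9 ft
Formula: d = sqrt(l^2 + w^2)
l^2 = 49, w^2 = 62.41
l^2 + w^2 = 111.41
d = sqrt(111.41)
d = 10.5551
10.5551 ft


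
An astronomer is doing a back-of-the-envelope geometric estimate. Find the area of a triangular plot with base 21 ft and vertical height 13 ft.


Shape: triangle
Base b = 21 ft, Height h = 13 ft
Formula: A = (1/2) * b * h
A = 0.5 * 21 * 13
A = 0.5 * 273
A = 136.5
136.5 ft^2


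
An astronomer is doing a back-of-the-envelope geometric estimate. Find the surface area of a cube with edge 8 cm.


Shape: cube
Side s = 8 cm
A cube has 6 square faces.
Formula: SA = 6 * s^2
s^2 = 64
SA = 6 * 64
SA = 384
384 cm^2


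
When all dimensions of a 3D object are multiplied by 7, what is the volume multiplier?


Linear scale factor k = 7
Rule: under a linear scaling by k, volumes scale by k^3.
k^3 = 7 * 7 * 7
k^3 = 49 * 7
k^3 = 343
Volume scales by a factor of 343.
343 (dimensionless)


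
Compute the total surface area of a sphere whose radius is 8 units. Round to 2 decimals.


Shape: sphere
Radius r = 8 units
Formula: SA = 4 * pi * r^2
r^2 = 64
SA = 4 * pi * 64
SA = 256 * pi
SA = 804.25
804.25 units^2


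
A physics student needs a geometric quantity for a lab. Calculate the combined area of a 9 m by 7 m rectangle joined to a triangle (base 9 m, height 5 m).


Composite shape: rectangle + triangle
Rectangle area = 9 * 7 = 63
Triangle area = 0.5 * 9 * 5 = 22.5
Total = 63 + 22.5
Total = 85.5
85.5 m^2


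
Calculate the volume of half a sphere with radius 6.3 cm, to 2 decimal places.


Shape: hemisphere (half of a sphere)
Radius r = 6.3 cm
Formula: V = (1/2) * (4/3) * pi * r^3 = (2/3) * pi * r^3
r^3 = 250.047
(2/3) * 250.047 = 166.698
V = 166.698 * pi
V = 523.7
523.7 cm^3


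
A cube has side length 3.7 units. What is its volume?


Shape: cube
Side s = 3.7 units
Formula: V = s^3
V = 3.7 * 3.7 * 3.7
V = 13.69 * 3.7
V = 50.653
50.653 units^3


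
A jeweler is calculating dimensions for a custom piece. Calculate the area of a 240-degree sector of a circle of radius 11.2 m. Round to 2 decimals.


Shape: circular sector
Radius r = 11.2 m, Angle = 240 degrees
Formula: A = (angle/360) * pi * r^2
r^2 = 125.44
Fraction of circle = 240/360
A = (240/360) * pi * 125.44
A = 83.626667 * pi
A = 262.72
262.72 m^2


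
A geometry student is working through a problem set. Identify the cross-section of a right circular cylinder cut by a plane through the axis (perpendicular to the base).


Solid: right circular cylinder
Cutting plane: through the axis (perpendicular to the base)
Visualize the intersection of the plane with the solid's surface.
The boundary of the cut region is a rectangle.
rectangle


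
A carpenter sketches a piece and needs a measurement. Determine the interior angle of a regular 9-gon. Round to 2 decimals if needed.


Shape: regular nonagon (9 sides)
Formula: interior angle = (n - 2) * 180 / n
(n - 2) = 7
(n - 2) * 180 = 1260
angle = 1260 / 9
angle = 140
140 degrees


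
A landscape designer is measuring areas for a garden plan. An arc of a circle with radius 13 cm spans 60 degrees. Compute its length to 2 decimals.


Shape: circular arc
Radius r = 13 cm, Angle = 60 degrees
Formula: L = (angle/360) * 2 * pi * r
2 * pi * r = 26 * pi
L = (60/360) * 26 * pi
L = 4.333333 * pi
L = 13.61
13.61 cm


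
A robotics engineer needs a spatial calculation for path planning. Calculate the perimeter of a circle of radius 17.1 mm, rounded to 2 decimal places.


Shape: circle
Radius r = 17.1 mm
Formula: C = 2 * pi * r
C = 2 * pi * 17.1
C = 34.2 * pi
C = 107.44
107.44 mm


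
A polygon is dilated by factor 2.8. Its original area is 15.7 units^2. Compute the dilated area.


Linear scale factor k = 2.8
Original area = 15.7 units^2
Rule: under a linear scaling by k, areas scale by k^2.
k^2 = 2.8^2 = 7.84
New area = 15.7 * 7.84
New area = 123.088
123.088 units^2


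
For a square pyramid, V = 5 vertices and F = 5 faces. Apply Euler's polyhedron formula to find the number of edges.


Polyhedron: square pyramid
Euler's formula for convex polyhedra: V - E + F = 2
Given: V = 5 vertices and F = 5 faces
Solve for E:
E = V + F - 2 = 5 + 5 - 2 = 8
8 edges


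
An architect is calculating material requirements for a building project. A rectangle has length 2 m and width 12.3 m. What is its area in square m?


Shape: rectangle
Length l = 2 m, Width w = 12.3 m
Formula: A = l * w
A = 2 * 12.3
A = 24.6
24.6 m^2


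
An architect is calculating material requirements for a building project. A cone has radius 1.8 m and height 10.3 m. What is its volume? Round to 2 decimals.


Shape: cone
Radius r = 1.8 m, Height h = 10.3 m
Formula: V = (1/3) * pi * r^2 * h
r^2 = 3.24
pi * r^2 * h = pi * 3.24 * 10.3 = 33.372 * pi
V = 33.372 * pi / 3
V = 34.95
34.95 m^3


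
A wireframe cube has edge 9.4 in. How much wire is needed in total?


Shape: cube
Side s = 9.4 in
A cube has 12 edges, all equal.
Formula: total edge length = 12 * s
Total = 12 * 9.4
Total = 112.8
112.8 in


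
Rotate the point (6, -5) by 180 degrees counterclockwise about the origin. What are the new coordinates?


Transformation: rotation about the origin
Original point: (6, -5)
Rule for 180 deg: (x, y) -> (-x, -y)
Apply: (6, -5) -> (-6, 5)
(-6, 5)


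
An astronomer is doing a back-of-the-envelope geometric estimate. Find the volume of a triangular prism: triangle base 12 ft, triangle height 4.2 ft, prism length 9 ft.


Shape: triangular prism
Triangle base = 12 ft, triangle height = 4.2 ft, prism length L = 9 ft
Formula: V = (1/2 * b * h_tri) * L
Cross-section area = 0.5 * 12 * 4.2 = 25.2
V = 25.2 * 9
V = 226.8
226.8 ft^3


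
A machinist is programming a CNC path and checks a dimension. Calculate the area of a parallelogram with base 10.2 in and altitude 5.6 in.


Shape: parallelogram
Base b = 10.2 in, Height h = 5.6 in
Formula: A = b * h
A = 10.2 * 5.6
A = 57.12
57.12 in^2


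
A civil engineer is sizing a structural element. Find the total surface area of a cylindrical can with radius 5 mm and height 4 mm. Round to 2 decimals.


Shape: closed cylinder
Radius r = 5 mm, Height h = 4 mm
Formula: SA = 2*pi*r^2 + 2*pi*r*h = 2*pi*r*(r + h)
r + h = 9
2 * r * (r + h) = 2 * 5 * 9 = 90
SA = 90 * pi
SA = 282.74
282.74 mm^2


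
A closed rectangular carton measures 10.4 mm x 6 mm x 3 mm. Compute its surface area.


Shape: rectangular prism
l = 10.4 mm, w = 6 mm, h = 3 mm
Formula: SA = 2(lw + lh + wh)
lw = 62.4, lh = 31.2, wh = 18
lw + lh + wh = 111.6
SA = 2 * 111.6
SA = 223.2
223.2 mm^2


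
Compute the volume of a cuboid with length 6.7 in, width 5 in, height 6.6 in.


Shape: rectangular prism
l = 6.7 in, w = 5 in, h = 6.6 in
Formula: V = l * w * h
V = 6.7 * 5 * 6.6
V = 33.5 * 6.6
V = 221.1
221.1 in^3


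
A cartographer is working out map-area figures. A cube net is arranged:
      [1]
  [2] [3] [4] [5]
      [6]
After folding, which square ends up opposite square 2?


Net: cross layout. Take square 3 as the base (bottom).
Fold the four squares in the horizontal row up around 3: 2 -> left, 4 -> right, 5 wraps to the top.
Fold 1 and 6 up from 3: 1 -> back, 6 -> front.
Opposite pairs are therefore: (1, 6), (2, 4), (3, 5).
Face 2 is opposite face 4.
face 4


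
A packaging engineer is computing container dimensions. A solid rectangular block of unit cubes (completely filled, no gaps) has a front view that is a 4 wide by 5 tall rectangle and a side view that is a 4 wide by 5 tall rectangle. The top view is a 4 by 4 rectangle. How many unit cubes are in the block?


Orthographic views of a solid rectangular block:
Front view 4 x 5 -> length = 4, height = 5
Side view 4 x 5 -> width = 4, height = 5 (consistent)
Top view 4 x 4 -> confirms length = 4, width = 4
The block is 4 x 4 x 5.
Total unit cubes = 4 * 4 * 5 = 80
80 unit cubes


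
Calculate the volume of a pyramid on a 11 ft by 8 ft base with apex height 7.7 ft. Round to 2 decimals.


Shape: rectangular pyramid
Base: 11 ft x 8 ft, Height h = 7.7 ft
Formula: V = (1/3) * base_area * h
base_area = 11 * 8 = 88
base_area * h = 88 * 7.7 = 677.6
V = 677.6 / 3
V = 225.87
225.87 ft^3


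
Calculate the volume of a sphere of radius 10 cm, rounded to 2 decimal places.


Shape: sphere
Radius r = 10 cm
Formula: V = (4/3) * pi * r^3
r^3 = 1000
(4/3) * 1000 = 1333.333333
V = 1333.333333 * pi
V = 4188.79
4188.79 cm^3


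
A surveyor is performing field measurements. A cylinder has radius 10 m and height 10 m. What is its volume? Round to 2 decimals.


Shape: cylinder
Radius r = 10 m, Height h = 10 m
Formula: V = pi * r^2 * h
r^2 = 100
V = pi * 100 * 10
V = 1000 * pi
V = 3141.59
3141.59 m^3


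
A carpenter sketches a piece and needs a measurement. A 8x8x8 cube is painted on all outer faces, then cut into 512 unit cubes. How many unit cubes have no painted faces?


Large cube: 8 x 8 x 8, cut into unit cubes.
n = 8, so n - 2 = 6
Unpainted cubes form the interior (n - 2)^3 block.
(n - 2)^3 = 6^3 = 216
216 unit cubes


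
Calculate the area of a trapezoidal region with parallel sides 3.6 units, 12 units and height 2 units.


Shape: trapezoid
Parallel sides a = 3.6 units, b = 12 units; Height h = 2 units
Formula: A = (a + b) * h / 2
a + b = 3.6 + 12 = 15.6
A = 15.6 * 2 / 2
A = 31.2 / 2
A = 15.6
15.6 units^2


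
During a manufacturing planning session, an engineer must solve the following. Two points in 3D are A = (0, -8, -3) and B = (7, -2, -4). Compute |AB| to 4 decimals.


3D distance between two points
P1 = (0, -8, -3), P2 = (7, -2, -4)
Formula: d = sqrt((x2-x1)^2 + (y2-y1)^2 + (z2-z1)^2)
dx = 7 - 0 = 7
dy = -2 - -8 = 6
dz = -4 - -3 = -1
dx^2 + dy^2 + dz^2 = 49 + 36 + 1 = 86
d = sqrt(86)
d = 9.2736
9.2736 units


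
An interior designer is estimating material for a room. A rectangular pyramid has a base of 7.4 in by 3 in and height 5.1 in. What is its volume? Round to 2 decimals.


Shape: rectangular pyramid
Base: 7.4 in x 3 in, Height h = 5.1 in
Formula: V = (1/3) * base_area * h
base_area = 7.4 * 3 = 22.2
base_area * h = 22.2 * 5.1 = 113.22
V = 113.22 / 3
V = 37.74
37.74 in^3


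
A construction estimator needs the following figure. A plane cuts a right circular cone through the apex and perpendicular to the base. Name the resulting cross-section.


Solid: right circular cone
Cutting plane: through the apex and perpendicular to the base
Visualize the intersection of the plane with the solid's surface.
The boundary of the cut region is a isosceles triangle.
isosceles triangle


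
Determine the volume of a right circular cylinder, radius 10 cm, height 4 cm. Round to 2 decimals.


Shape: cylinder
Radius r = 10 cm, Height h = 4 cm
Formula: V = pi * r^2 * h
r^2 = 100
V = pi * 100 * 4
V = 400 * pi
V = 1256.64
1256.64 cm^3


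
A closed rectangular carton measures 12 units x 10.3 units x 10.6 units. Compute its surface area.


Shape: rectangular prism
l = 12 units, w = 10.3 units, h = 10.6 units
Formula: SA = 2(lw + lh + wh)
lw = 123.6, lh = 127.2, wh = 109.18
lw + lh + wh = 359.98
SA = 2 * 359.98
SA = 719.96
719.96 units^2


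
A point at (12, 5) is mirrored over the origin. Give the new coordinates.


Transformation: reflection
Original point: (12, 5)
Rule for reflection through the origin: (x, y) -> (-x, -y)
Apply: (12, 5) -> (-12, -5)
(-12, -5)


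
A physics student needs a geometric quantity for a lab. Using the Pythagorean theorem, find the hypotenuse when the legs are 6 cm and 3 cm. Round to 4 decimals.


Shape: right triangle
Legs a = 6 cm, b = 3 cm
Formula: c = sqrt(a^2 + b^2)
a^2 = 36, b^2 = 9
a^2 + b^2 = 45
c = sqrt(45)
c = 6.7082
6.7082 cm


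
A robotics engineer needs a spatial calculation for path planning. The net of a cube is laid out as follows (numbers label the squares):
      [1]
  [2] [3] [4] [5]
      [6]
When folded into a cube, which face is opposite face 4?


Net: cross layout. Take square 3 as the base (bottom).
Fold the four squares in the horizontal row up around 3: 2 -> left, 4 -> right, 5 wraps to the top.
Fold 1 and 6 up from 3: 1 -> back, 6 -> front.
Opposite pairs are therefore: (1, 6), (2, 4), (3, 5).
Face 4 is opposite face 2.
face 2


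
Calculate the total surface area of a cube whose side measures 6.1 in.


Shape: cube
Side s = 6.1 in
A cube has 6 square faces.
Formula: SA = 6 * s^2
s^2 = 37.21
SA = 6 * 37.21
SA = 223.26
223.26 in^2
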